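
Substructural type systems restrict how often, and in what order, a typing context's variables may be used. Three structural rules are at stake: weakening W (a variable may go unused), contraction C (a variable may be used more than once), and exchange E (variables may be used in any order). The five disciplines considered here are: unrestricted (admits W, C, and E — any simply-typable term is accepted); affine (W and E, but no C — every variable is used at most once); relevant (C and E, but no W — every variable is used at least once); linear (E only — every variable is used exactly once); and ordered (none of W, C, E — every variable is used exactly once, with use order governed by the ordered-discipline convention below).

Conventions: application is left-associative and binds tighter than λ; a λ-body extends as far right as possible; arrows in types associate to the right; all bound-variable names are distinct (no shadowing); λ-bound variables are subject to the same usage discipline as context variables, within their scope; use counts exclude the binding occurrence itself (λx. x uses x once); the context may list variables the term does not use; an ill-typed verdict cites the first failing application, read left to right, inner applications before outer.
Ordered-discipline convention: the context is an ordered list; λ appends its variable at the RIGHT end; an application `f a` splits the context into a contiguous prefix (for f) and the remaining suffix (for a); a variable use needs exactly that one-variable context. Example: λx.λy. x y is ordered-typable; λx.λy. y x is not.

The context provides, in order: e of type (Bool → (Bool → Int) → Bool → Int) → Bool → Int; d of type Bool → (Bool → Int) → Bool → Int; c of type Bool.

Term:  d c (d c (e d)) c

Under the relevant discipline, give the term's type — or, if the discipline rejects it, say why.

term : Int
use counts: e: 1, d: 3, c: 3
uses in reading order: d, c, d, c, e, d, c
typing: ✓ — Int
summary: ordered ✗; linear ✗; affine ✗; relevant ✓; unrestricted ✓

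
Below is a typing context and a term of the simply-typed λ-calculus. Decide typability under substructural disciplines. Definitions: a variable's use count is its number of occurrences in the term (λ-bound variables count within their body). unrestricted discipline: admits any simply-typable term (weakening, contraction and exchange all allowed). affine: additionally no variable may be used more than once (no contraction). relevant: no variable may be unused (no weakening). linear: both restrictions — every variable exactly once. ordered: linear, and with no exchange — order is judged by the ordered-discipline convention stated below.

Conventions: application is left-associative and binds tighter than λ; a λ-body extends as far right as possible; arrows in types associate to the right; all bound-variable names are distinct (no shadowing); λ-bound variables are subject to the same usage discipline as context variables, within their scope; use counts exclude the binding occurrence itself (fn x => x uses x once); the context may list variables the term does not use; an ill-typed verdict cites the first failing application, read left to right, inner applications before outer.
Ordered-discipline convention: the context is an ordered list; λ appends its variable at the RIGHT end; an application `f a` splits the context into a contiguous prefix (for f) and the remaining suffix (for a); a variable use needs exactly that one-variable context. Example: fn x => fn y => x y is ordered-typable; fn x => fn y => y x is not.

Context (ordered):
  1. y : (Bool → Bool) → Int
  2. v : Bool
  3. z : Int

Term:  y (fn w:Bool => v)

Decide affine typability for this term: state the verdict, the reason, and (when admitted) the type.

yes — none of y, v, z, w used more than once; term : Int
counts: y ×1; v ×1; z ×0; w (λ-bound) ×0
uses in reading order: y, v
typing: well-typed — term : Int
across the five disciplines: ordered ✗ · linear ✗ · affine ✓ · relevant ✗ · unrestricted ✓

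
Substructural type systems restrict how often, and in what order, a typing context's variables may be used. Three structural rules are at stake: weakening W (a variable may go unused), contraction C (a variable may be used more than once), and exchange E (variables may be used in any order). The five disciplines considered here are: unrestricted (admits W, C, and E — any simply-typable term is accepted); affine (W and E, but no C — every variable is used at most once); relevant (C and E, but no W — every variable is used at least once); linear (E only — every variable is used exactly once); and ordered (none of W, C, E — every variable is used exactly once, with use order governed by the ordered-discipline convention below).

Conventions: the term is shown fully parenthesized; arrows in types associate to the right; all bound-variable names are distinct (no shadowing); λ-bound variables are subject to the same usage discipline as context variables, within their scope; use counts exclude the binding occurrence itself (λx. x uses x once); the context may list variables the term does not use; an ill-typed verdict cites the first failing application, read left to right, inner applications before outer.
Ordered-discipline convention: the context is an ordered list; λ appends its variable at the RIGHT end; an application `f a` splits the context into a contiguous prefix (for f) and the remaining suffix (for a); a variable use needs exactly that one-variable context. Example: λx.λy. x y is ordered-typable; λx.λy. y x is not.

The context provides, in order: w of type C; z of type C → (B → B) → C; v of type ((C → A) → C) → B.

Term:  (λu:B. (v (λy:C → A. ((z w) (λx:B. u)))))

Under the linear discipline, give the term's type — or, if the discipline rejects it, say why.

not well-typed under linear — y, x never used (weakening)
variable uses: w: 1; z: 1; v: 1; u (bound): 1; y (bound): 0; x (bound): 0
uses in reading order: v, z, w, u
typing: the term checks, with type B → B
across the five disciplines: ordered ✗, linear ✗, affine ✓, relevant ✗, unrestricted ✓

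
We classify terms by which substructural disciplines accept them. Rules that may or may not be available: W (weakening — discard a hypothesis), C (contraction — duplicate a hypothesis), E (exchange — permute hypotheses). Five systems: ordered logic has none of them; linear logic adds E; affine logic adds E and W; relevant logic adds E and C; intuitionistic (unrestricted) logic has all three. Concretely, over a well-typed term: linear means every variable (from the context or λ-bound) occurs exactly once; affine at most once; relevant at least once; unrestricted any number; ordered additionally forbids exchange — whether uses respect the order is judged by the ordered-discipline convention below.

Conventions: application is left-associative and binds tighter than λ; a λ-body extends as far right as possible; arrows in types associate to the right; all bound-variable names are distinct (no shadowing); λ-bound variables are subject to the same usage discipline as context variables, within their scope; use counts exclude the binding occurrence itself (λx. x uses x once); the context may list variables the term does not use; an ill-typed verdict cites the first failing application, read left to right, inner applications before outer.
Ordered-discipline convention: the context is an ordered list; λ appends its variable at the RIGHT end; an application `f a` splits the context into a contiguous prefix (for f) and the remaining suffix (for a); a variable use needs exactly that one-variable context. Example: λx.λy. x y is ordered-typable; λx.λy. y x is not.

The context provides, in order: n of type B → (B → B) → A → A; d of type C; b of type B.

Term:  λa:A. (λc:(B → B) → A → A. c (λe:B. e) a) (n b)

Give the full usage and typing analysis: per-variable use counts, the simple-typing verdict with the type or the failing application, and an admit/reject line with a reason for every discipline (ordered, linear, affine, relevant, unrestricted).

variable uses: n ×1, d ×0, b ×1, a [bound] ×1, c [bound] ×1, e [bound] ×1
use order (left to right): c, e, a, n, b
typing: well-typed — term : A → A
ordered: ✗, needs weakening: d unused
linear: ✗, needs weakening: d unused
affine: ✓, none of n, d, b, a, c, e used more than once
relevant: ✗, needs weakening: d unused
unrestricted: ✓, typability at A → A is all that's needed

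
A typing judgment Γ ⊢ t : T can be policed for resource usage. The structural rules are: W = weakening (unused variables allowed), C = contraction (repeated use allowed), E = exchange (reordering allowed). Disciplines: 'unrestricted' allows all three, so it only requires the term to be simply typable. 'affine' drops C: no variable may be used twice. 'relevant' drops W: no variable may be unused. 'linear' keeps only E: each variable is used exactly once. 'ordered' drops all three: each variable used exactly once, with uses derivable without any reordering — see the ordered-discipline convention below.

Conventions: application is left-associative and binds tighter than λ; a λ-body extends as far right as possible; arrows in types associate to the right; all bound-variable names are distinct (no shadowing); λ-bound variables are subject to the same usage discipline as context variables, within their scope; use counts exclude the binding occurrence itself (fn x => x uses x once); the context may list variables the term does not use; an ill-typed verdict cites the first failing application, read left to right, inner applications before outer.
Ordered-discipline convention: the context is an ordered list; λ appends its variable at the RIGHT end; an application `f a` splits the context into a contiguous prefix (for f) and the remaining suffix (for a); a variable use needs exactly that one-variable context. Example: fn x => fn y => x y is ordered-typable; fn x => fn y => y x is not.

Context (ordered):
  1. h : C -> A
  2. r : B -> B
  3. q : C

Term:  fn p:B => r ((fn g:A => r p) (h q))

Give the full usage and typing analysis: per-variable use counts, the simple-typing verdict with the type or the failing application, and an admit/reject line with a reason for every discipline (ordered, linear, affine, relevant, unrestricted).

usage: h ×1; r ×2; q ×1; p (λ-bound) ×1; g (λ-bound) ×0
left-to-right use order: r, r, p, h, q
typing: ✓ — B -> B
ordered: ✗, repeated use of r ×2; g never used (weakening)
linear: ✗, repeated use of r ×2; g never used (weakening)
affine: ✗, repeated use of r ×2
relevant: ✗, g never used (weakening)
unrestricted: ✓, type-checks (B -> B) and nothing is barred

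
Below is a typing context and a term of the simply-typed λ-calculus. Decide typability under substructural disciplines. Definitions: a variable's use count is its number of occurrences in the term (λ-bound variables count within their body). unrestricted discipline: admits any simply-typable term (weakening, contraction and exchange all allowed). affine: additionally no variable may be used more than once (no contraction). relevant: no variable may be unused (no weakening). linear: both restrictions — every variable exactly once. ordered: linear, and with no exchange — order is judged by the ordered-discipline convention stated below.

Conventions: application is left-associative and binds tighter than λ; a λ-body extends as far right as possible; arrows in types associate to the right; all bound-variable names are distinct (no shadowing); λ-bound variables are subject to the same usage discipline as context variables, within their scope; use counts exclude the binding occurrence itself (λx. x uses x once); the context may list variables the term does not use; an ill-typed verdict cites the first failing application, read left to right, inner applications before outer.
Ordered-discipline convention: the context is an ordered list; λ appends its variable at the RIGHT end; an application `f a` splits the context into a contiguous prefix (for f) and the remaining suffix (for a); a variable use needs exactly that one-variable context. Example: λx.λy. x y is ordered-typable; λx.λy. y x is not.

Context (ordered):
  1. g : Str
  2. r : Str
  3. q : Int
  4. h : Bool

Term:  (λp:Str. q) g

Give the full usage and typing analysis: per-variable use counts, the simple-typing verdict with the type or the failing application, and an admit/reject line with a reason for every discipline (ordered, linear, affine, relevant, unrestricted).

counts: g=1, r=0, q=1, h=0, p (bound)=0
order of uses: q, g
typing: ✓ — Int
ordered ✗ (r, h, p never used (weakening))
linear ✗ (r, h, p never used (weakening))
affine ✓ (g, r, q, h, p: no repeats, contraction unneeded)
relevant ✗ (r, h, p never used (weakening))
unrestricted ✓ (type-checks (Int) and nothing is barred)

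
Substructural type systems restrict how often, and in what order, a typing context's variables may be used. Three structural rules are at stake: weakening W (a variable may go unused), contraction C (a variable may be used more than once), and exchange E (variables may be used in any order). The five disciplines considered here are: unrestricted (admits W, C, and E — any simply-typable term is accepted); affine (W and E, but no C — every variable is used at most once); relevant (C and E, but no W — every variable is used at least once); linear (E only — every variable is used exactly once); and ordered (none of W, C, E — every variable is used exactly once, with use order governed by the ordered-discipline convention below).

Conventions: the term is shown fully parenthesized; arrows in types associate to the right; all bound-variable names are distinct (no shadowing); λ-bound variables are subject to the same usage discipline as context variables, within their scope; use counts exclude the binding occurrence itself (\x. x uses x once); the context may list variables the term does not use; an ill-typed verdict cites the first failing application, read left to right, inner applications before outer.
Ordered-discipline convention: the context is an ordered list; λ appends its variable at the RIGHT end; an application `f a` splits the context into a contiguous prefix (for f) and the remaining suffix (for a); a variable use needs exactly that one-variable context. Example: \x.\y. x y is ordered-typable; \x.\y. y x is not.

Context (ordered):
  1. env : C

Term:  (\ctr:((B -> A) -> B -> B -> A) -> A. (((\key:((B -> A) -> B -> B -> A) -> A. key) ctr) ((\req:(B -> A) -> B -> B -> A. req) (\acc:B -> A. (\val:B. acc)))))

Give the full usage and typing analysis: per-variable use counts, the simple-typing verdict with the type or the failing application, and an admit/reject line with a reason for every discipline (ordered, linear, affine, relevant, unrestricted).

variable uses: env: 0; ctr (bound): 1; key (bound): 1; req (bound): 1; acc (bound): 1; val (bound): 0
use order (left to right): key, ctr, req, acc
typing: well-typed — term : (((B -> A) -> B -> B -> A) -> A) -> A
ordered: ✗, needs weakening: env, val unused
linear: ✗, needs weakening: env, val unused
affine: ✓, at most one use each (env, ctr, key, req, acc, val)
relevant: ✗, needs weakening: env, val unused
unrestricted: ✓, simply typable at (((B -> A) -> B -> B -> A) -> A) -> A; W, C, E all held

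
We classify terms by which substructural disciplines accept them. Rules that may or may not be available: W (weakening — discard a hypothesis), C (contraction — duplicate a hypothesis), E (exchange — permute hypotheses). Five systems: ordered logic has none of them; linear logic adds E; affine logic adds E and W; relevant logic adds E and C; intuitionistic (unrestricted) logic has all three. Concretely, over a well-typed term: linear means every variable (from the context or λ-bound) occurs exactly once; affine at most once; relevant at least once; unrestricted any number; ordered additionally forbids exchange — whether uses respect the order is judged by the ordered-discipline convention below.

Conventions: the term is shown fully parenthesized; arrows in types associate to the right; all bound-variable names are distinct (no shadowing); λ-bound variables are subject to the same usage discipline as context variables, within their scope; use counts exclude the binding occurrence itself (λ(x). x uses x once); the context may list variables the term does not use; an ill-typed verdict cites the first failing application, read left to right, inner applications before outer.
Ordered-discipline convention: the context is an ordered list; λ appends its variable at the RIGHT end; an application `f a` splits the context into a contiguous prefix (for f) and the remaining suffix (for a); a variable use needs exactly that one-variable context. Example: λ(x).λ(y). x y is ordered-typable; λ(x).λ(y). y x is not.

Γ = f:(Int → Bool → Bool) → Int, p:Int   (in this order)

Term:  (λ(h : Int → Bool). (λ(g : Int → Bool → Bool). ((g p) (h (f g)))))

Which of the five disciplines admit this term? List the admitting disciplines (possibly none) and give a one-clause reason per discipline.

accepted by: relevant, unrestricted
variable uses: f=1, p=1, h (bound)=1, g (bound)=2
order of uses: g, p, h, f, g
typing: well-typed at (Int → Bool) → (Int → Bool → Bool) → Bool
ordered ✗ (needs contraction — g ×2)
linear ✗ (needs contraction — g ×2)
affine ✗ (needs contraction — g ×2)
relevant ✓ (at least one use each (f, p, h, g))
unrestricted ✓ (simply typable at (Int → Bool) → (Int → Bool → Bool) → Bool; W, C, E all held)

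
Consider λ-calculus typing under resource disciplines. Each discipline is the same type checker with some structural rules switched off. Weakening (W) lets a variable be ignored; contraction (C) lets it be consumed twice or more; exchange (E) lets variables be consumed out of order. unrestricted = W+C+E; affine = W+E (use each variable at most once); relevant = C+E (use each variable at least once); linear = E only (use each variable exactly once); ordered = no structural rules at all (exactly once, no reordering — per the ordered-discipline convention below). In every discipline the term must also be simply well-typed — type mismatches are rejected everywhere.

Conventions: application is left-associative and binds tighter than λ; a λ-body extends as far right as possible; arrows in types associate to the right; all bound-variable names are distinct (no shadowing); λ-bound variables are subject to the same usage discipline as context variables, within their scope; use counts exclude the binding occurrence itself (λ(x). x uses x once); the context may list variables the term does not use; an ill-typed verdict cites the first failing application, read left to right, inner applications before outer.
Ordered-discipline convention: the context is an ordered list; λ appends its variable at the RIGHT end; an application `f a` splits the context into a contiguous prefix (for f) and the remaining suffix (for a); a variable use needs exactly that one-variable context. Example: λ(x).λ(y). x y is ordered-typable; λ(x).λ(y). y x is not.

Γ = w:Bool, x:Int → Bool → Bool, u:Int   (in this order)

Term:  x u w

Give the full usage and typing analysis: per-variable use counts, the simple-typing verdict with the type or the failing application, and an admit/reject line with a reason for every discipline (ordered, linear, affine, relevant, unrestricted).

use counts: w: 1×; x: 1×; u: 1×
use order (left to right): x, u, w
typing: ✓ — Bool
ordered: ✗, no contiguous prefix/suffix split fits x, u, w
linear: ✓, single use per variable (w, x, u)
affine: ✓, at most one use each (w, x, u)
relevant: ✓, every one of w, x, u appears
unrestricted: ✓, well-typed at Bool; no restrictions here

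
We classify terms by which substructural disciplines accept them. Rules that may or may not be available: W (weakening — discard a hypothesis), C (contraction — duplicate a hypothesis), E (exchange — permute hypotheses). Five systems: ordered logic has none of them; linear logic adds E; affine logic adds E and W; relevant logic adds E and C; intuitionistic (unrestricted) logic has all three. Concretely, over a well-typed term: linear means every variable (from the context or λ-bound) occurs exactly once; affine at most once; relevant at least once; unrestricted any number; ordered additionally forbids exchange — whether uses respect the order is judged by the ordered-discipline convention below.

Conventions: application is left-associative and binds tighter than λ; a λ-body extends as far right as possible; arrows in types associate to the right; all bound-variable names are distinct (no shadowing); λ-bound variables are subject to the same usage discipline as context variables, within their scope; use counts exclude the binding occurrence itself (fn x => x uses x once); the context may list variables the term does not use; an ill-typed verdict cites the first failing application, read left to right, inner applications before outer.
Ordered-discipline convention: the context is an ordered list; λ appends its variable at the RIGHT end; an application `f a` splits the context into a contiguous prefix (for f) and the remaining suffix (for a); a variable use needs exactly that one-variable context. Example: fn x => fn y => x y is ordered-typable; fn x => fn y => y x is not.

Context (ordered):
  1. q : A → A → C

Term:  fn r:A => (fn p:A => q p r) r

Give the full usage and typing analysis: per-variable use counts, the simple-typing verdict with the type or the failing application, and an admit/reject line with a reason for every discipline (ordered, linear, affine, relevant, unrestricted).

usage: q ×1; r [bound] ×2; p [bound] ×1
left-to-right use order: q, p, r, r
typing: ✓ — A → C
ordered ✗ (repeated use of r ×2)
linear ✗ (repeated use of r ×2)
affine ✗ (repeated use of r ×2)
relevant ✓ (none of q, r, p goes unused)
unrestricted ✓ (typability at A → C is all that's needed)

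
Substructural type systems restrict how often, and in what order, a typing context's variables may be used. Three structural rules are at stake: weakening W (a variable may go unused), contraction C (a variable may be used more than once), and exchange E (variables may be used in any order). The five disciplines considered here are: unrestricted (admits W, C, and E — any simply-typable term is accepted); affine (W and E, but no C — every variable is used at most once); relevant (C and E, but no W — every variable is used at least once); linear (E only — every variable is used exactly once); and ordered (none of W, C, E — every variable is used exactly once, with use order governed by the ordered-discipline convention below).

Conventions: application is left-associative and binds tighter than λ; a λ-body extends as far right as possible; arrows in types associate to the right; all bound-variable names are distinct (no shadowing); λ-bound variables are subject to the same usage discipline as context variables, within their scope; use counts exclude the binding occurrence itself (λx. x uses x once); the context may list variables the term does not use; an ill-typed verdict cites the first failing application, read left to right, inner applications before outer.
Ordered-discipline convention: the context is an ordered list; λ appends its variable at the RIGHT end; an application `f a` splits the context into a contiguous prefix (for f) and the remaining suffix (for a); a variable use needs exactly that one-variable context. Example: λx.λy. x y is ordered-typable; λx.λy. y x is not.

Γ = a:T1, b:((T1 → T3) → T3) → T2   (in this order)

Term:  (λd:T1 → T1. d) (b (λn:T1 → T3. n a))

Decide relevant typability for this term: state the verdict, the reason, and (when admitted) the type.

no — fails simple typing
counts: a ×1; b ×1; d (λ-bound) ×1; n (λ-bound) ×1
uses in reading order: d, b, n, a
typing: ill-typed: an argument T2 mismatches the expected T1 → T1
summary: ordered ✗; linear ✗; affine ✗; relevant ✗; unrestricted ✗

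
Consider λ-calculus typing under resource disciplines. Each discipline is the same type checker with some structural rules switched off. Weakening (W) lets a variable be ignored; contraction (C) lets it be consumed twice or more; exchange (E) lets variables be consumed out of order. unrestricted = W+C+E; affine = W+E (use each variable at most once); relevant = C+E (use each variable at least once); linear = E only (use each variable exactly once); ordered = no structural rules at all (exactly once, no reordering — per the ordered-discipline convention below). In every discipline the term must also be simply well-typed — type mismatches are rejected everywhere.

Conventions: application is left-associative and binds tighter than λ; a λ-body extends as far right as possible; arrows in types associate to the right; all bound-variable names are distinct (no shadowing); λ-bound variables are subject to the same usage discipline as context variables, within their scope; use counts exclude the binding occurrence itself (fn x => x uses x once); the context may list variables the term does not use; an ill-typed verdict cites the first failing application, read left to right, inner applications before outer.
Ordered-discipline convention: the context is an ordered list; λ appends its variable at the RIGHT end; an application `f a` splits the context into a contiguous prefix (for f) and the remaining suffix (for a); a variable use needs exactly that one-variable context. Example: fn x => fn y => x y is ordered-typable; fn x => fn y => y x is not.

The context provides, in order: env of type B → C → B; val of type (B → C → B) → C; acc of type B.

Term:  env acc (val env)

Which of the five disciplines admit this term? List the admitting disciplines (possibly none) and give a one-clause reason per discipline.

admitted in: relevant, unrestricted
counts: env ×2; val ×1; acc ×1
left-to-right use order: env, acc, val, env
typing: the term checks, with type B
ordered: ✗ — needs contraction — env ×2
linear: ✗ — needs contraction — env ×2
affine: ✗ — needs contraction — env ×2
relevant: ✓ — every one of env, val, acc appears
unrestricted: ✓ — typability at B is all that's needed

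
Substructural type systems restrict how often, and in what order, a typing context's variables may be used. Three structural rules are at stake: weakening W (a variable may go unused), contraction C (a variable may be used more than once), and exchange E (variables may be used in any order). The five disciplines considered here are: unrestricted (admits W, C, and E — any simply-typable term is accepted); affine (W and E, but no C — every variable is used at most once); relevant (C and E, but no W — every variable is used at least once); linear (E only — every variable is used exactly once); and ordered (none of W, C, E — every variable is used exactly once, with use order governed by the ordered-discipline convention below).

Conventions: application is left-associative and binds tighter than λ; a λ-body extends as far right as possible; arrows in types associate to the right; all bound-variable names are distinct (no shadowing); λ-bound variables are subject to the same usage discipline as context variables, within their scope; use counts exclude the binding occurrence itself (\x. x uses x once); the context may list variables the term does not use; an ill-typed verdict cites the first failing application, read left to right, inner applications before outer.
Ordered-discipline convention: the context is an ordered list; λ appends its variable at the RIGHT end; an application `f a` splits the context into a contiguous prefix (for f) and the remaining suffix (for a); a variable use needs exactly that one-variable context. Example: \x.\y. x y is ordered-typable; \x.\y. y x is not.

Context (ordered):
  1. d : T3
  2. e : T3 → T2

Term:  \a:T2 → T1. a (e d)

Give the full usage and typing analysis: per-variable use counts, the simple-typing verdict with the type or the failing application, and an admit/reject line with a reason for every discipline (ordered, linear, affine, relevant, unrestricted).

use counts: d ×1, e ×1, a (bound) ×1
left-to-right use order: a, e, d
typing: well-typed — term : (T2 → T1) → T1
ordered ✗ (use order a, e, d needs exchange)
linear ✓ (single use per variable (d, e, a))
affine ✓ (none of d, e, a used more than once)
relevant ✓ (every one of d, e, a appears)
unrestricted ✓ (type-checks ((T2 → T1) → T1) and nothing is barred)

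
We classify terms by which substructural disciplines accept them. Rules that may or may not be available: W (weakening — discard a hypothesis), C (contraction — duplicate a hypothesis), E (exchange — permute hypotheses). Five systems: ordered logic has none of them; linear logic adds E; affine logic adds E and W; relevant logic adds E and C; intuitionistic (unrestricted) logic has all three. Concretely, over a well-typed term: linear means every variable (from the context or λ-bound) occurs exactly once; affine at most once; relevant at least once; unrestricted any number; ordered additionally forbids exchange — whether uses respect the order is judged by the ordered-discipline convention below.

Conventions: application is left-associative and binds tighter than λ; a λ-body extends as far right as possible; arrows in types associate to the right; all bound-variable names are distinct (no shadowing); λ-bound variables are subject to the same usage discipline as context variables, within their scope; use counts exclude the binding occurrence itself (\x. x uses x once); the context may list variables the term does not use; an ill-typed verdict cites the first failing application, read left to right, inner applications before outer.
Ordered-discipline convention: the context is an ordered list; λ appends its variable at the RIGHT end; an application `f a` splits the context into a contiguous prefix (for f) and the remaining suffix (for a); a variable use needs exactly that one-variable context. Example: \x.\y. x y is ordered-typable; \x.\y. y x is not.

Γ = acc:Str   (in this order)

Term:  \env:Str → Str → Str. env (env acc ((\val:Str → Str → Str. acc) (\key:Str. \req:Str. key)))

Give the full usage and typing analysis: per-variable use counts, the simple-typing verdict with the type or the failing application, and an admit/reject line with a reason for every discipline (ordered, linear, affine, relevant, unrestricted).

variable uses: acc ×2; env [bound] ×2; val [bound] ×0; key [bound] ×1; req [bound] ×0
uses in reading order: env, env, acc, acc, key
typing: the term checks, with type (Str → Str → Str) → Str → Str
ordered: ✗, uses contraction: acc ×2, env ×2; val, req never used (weakening)
linear: ✗, uses contraction: acc ×2, env ×2; val, req never used (weakening)
affine: ✗, uses contraction: acc ×2, env ×2
relevant: ✗, val, req never used (weakening)
unrestricted: ✓, typability at (Str → Str → Str) → Str → Str is all that's needed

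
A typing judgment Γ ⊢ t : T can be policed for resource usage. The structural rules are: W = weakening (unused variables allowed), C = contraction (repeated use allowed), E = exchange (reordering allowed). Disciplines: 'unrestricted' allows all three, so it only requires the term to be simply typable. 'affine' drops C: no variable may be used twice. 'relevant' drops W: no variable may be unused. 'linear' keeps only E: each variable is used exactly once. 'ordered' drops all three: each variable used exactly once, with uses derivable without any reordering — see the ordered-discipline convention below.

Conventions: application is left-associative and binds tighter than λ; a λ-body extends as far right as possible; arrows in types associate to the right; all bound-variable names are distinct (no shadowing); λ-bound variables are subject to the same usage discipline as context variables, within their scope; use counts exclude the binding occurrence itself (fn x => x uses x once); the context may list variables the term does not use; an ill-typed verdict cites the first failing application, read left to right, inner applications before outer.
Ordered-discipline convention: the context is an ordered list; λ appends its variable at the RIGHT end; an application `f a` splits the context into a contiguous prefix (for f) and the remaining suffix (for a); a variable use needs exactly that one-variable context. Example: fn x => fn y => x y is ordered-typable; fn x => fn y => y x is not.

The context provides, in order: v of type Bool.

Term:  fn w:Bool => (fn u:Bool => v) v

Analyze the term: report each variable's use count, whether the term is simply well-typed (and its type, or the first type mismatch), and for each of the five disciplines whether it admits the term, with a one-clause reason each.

usage: v: 2×; w (λ-bound): 0×; u (λ-bound): 0×
use order (left to right): v, v
typing: ✓ — Bool → Bool
ordered: ✗, needs contraction — v ×2; w, u left unused
linear: ✗, needs contraction — v ×2; w, u left unused
affine: ✗, needs contraction — v ×2
relevant: ✗, w, u left unused
unrestricted: ✓, simply typable at Bool → Bool; W, C, E all held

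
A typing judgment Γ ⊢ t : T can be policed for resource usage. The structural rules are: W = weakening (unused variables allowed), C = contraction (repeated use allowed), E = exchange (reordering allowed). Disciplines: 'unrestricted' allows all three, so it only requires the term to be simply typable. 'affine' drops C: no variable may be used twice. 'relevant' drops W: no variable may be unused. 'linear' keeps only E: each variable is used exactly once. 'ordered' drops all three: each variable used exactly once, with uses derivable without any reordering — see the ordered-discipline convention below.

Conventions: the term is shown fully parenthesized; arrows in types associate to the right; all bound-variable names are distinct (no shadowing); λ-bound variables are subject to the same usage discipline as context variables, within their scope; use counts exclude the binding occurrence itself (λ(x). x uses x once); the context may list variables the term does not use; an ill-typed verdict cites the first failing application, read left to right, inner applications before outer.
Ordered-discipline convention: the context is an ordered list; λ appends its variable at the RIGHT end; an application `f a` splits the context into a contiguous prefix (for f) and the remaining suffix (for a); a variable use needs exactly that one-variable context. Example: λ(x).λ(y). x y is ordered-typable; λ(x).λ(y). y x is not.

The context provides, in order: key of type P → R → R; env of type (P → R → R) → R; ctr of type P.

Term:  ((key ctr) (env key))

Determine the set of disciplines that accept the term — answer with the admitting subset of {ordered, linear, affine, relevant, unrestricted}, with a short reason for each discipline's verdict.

admitted in: relevant, unrestricted
variable uses: key: 2×; env: 1×; ctr: 1×
order of uses: key, ctr, env, key
typing: well-typed — term : R
ordered: ✗, key ×2 used more than once (contraction)
linear: ✗, key ×2 used more than once (contraction)
affine: ✗, key ×2 used more than once (contraction)
relevant: ✓, at least one use each (key, env, ctr)
unrestricted: ✓, well-typed at R; no restrictions here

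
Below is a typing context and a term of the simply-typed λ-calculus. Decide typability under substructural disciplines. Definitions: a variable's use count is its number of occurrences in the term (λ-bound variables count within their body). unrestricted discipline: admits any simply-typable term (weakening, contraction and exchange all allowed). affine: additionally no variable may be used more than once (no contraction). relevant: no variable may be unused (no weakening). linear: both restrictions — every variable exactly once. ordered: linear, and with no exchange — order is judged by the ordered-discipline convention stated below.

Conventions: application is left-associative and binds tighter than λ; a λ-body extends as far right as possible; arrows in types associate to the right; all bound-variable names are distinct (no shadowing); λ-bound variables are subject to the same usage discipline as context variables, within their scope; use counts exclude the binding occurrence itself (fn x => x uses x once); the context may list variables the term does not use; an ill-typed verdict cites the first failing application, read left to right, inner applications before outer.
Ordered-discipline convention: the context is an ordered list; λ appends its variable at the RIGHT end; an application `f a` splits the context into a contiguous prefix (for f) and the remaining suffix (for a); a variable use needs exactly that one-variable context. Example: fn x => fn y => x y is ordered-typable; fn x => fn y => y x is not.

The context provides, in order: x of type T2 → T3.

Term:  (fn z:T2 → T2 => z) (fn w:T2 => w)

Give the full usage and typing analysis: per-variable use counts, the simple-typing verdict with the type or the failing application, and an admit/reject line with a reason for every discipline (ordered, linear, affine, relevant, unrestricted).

counts: x: 0; z [bound]: 1; w [bound]: 1
use order (left to right): z, w
typing: well-typed — term : T2 → T2
ordered ✗ (x left unused)
linear ✗ (x left unused)
affine ✓ (at most one use each (x, z, w))
relevant ✗ (x left unused)
unrestricted ✓ (simply typable at T2 → T2; W, C, E all held)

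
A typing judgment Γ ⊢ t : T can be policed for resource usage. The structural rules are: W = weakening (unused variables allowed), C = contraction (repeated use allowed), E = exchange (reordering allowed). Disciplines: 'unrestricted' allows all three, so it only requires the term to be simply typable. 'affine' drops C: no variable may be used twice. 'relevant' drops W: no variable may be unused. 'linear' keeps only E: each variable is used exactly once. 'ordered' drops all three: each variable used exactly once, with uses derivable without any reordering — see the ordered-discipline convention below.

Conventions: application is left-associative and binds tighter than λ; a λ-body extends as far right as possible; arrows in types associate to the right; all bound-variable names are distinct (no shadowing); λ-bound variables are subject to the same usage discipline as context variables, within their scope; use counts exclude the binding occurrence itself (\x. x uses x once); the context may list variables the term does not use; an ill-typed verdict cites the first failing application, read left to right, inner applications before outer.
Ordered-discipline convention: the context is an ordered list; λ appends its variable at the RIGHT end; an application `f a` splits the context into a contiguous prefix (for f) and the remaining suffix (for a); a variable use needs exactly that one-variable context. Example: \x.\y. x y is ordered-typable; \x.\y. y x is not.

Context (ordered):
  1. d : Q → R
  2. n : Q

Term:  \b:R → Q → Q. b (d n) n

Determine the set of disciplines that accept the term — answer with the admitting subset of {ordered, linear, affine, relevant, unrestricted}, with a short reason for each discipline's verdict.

admitting disciplines: relevant, unrestricted
usage: d: 1; n: 2; b (bound): 1
order of uses: b, d, n, n
typing: well-typed at (R → Q → Q) → Q
ordered ✗ (n ×2 used more than once (contraction))
linear ✗ (n ×2 used more than once (contraction))
affine ✗ (n ×2 used more than once (contraction))
relevant ✓ (d, n, b: all used, weakening unneeded)
unrestricted ✓ (type-checks ((R → Q → Q) → Q) and nothing is barred)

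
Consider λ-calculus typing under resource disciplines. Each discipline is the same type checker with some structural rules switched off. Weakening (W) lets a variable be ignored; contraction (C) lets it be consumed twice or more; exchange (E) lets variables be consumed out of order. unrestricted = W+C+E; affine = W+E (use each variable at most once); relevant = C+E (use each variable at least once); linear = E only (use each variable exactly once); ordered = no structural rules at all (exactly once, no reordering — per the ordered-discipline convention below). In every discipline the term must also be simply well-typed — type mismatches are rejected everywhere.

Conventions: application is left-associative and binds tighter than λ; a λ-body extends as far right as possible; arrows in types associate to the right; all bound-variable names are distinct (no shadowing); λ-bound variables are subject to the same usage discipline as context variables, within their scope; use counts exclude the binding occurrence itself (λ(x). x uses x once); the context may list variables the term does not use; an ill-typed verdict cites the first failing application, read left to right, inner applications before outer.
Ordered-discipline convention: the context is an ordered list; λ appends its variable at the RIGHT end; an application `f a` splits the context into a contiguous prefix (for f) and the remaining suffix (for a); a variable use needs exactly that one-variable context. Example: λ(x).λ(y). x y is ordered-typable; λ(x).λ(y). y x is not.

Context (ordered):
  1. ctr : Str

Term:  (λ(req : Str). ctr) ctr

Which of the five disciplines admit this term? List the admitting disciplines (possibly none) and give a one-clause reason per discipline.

admitting disciplines: unrestricted
variable uses: ctr=2; req (λ-bound)=0
uses in reading order: ctr, ctr
typing: the term checks, with type Str
ordered ✗ (uses contraction: ctr ×2; unused: req — weakening required)
linear ✗ (uses contraction: ctr ×2; unused: req — weakening required)
affine ✗ (uses contraction: ctr ×2)
relevant ✗ (unused: req — weakening required)
unrestricted ✓ (simply typable at Str; W, C, E all held)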